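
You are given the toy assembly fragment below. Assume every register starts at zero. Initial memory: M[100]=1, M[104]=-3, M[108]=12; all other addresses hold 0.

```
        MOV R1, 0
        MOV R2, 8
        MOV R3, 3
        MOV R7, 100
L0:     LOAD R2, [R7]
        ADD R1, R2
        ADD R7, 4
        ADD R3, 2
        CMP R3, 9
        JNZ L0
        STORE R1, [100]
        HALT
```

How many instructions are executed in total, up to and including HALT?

R1=0
R2=8
R3=3
R7=100
R2=M[100]=1
R1=0+1=1
R7=100+4=104
R3=3+2=5
CMP R3, 9  (cmp 5,9)
JNZ L0: taken
R2=M[104]=-3
R1=1+(-3)=-2
R7=104+4=108
R3=5+2=7
CMP R3, 9  (cmp 7,9)
JNZ L0: taken
R2=M[108]=12
R1=(-2)+12=10
R7=108+4=112
R3=7+2=9
CMP R3, 9  (cmp 9,9)
JNZ L0: not taken
STORE R1, [100] → M[100]=10
halt.
Total executed instructions: 24.

24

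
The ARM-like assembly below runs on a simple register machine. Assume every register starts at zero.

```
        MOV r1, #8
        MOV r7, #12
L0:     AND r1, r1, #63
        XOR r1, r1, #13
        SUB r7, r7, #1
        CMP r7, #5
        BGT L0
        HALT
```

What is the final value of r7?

5

MOV r1, #8 → r1=8
MOV r7, #12 → r7=12
AND r1, r1, #63 → r1=8&63=8
XOR r1, r1, #13 → r1=8^13=5
SUB r7, r7, #1 → r7=12-1=11
CMP r7, #5  (cmp 11,5)
BGT L0: taken
AND r1, r1, #63 → r1=5&63=5
XOR r1, r1, #13 → r1=5^13=8
SUB r7, r7, #1 → r7=11-1=10
CMP r7, #5  (cmp 10,5)
BGT L0: taken
AND r1, r1, #63 → r1=8&63=8
XOR r1, r1, #13 → r1=8^13=5
SUB r7, r7, #1 → r7=10-1=9
CMP r7, #5  (cmp 9,5)
BGT L0: taken
AND r1, r1, #63 → r1=5&63=5
XOR r1, r1, #13 → r1=5^13=8
SUB r7, r7, #1 → r7=9-1=8
CMP r7, #5  (cmp 8,5)
BGT L0: taken
AND r1, r1, #63 → r1=8&63=8
XOR r1, r1, #13 → r1=8^13=5
SUB r7, r7, #1 → r7=8-1=7
CMP r7, #5  (cmp 7,5)
BGT L0: taken
AND r1, r1, #63 → r1=5&63=5
XOR r1, r1, #13 → r1=5^13=8
SUB r7, r7, #1 → r7=7-1=6
CMP r7, #5  (cmp 6,5)
BGT L0: taken
AND r1, r1, #63 → r1=8&63=8
XOR r1, r1, #13 → r1=8^13=5
SUB r7, r7, #1 → r7=6-1=5
CMP r7, #5  (cmp 5,5)
BGT L0: not taken
halt.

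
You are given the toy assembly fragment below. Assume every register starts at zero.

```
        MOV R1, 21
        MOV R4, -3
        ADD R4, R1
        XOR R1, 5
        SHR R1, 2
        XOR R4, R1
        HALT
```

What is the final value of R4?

22

R1=21
R4=-3
R4=(-3)+21=18
R1=21^5=16
R1=16>>2=4
R4=18^4=22
halt.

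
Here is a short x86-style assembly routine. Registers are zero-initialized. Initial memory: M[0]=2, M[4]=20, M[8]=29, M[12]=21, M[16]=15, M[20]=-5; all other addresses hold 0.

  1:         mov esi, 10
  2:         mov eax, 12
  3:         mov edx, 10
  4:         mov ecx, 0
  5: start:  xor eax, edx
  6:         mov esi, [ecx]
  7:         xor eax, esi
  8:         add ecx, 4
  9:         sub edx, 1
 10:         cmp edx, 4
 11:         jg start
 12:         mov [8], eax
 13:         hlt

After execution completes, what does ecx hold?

mov esi, 10 → esi=10
mov eax, 12 → eax=12
mov edx, 10 → edx=10
mov ecx, 0 → ecx=0
xor eax, edx → eax=12^10=6
mov esi, [ecx] → esi=M[0]=2
xor eax, esi → eax=6^2=4
add ecx, 4 → ecx=0+4=4
sub edx, 1 → edx=10-1=9
cmp edx, 4  (cmp 9,4)
jg start: taken
xor eax, edx → eax=4^9=13
mov esi, [ecx] → esi=M[4]=20
xor eax, esi → eax=13^20=25
add ecx, 4 → ecx=4+4=8
sub edx, 1 → edx=9-1=8
cmp edx, 4  (cmp 8,4)
jg start: taken
xor eax, edx → eax=25^8=17
mov esi, [ecx] → esi=M[8]=29
xor eax, esi → eax=17^29=12
add ecx, 4 → ecx=8+4=12
sub edx, 1 → edx=8-1=7
cmp edx, 4  (cmp 7,4)
jg start: taken
xor eax, edx → eax=12^7=11
mov esi, [ecx] → esi=M[12]=21
xor eax, esi → eax=11^21=30
add ecx, 4 → ecx=12+4=16
sub edx, 1 → edx=7-1=6
cmp edx, 4  (cmp 6,4)
jg start: taken
xor eax, edx → eax=30^6=24
mov esi, [ecx] → esi=M[16]=15
xor eax, esi → eax=24^15=23
add ecx, 4 → ecx=16+4=20
sub edx, 1 → edx=6-1=5
cmp edx, 4  (cmp 5,4)
jg start: taken
xor eax, edx → eax=23^5=18
mov esi, [ecx] → esi=M[20]=-5
xor eax, esi → eax=18^(-5)=-23
add ecx, 4 → ecx=20+4=24
sub edx, 1 → edx=5-1=4
cmp edx, 4  (cmp 4,4)
jg start: not taken
mov [8], eax → M[8]=-23
halt.

24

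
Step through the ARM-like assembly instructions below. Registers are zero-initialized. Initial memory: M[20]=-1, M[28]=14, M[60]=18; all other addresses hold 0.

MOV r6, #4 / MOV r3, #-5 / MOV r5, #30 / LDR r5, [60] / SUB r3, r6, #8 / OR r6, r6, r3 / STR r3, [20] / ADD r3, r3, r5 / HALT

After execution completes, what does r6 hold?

after MOV r6, #4: r6=4
after MOV r3, #-5: r3=-5
after MOV r5, #30: r5=30
after LDR r5, [60]: r5=M[60]=18
after SUB r3, r6, #8: r3=4-8=-4
after OR r6, r6, r3: r6=4|(-4)=-4
STR r3, [20] → M[20]=-4
after ADD r3, r3, r5: r3=(-4)+18=14
halt.

-4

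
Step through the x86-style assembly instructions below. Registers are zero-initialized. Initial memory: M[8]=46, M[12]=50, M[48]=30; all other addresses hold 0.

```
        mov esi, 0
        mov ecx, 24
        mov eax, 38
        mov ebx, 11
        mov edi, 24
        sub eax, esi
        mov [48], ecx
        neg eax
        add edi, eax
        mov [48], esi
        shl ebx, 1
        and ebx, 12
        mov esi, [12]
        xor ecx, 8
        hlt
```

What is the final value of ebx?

4

mov esi, 0 → esi=0
mov ecx, 24 → ecx=24
mov eax, 38 → eax=38
mov ebx, 11 → ebx=11
mov edi, 24 → edi=24
sub eax, esi → eax=38-0=38
mov [48], ecx → M[48]=24
neg eax → eax=-(38)=-38
add edi, eax → edi=24+(-38)=-14
mov [48], esi → M[48]=0
shl ebx, 1 → ebx=11<<1=22
and ebx, 12 → ebx=22&12=4
mov esi, [12] → esi=M[12]=50
xor ecx, 8 → ecx=24^8=16
halt.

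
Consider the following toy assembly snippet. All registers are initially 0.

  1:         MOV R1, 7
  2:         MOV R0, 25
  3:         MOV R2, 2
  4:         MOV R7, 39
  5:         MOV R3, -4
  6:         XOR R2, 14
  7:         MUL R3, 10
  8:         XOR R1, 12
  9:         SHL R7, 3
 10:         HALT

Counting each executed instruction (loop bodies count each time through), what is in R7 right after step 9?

MOV R1, 7 → R1=7
MOV R0, 25 → R0=25
MOV R2, 2 → R2=2
MOV R7, 39 → R7=39
MOV R3, -4 → R3=-4
XOR R2, 14 → R2=2^14=12
MUL R3, 10 → R3=(-4)*10=-40
XOR R1, 12 → R1=7^12=11
SHL R7, 3 → R7=39<<3=312
After step 9: R7 = 312.

312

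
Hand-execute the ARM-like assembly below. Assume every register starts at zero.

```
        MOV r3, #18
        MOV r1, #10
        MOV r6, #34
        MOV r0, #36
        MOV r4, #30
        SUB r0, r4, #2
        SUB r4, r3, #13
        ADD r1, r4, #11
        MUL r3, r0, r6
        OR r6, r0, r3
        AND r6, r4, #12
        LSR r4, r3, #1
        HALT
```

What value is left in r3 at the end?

952

after MOV r3, #18: r3=18
after MOV r1, #10: r1=10
after MOV r6, #34: r6=34
after MOV r0, #36: r0=36
after MOV r4, #30: r4=30
after SUB r0, r4, #2: r0=30-2=28
after SUB r4, r3, #13: r4=18-13=5
after ADD r1, r4, #11: r1=5+11=16
after MUL r3, r0, r6: r3=28*34=952
after OR r6, r0, r3: r6=28|952=956
after AND r6, r4, #12: r6=5&12=4
after LSR r4, r3, #1: r4=952>>1=476
halt.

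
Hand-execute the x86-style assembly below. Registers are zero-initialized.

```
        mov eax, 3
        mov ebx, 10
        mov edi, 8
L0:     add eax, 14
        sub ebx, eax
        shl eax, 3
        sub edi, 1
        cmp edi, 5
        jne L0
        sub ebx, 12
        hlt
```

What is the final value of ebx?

-1383

after mov eax, 3: eax=3
after mov ebx, 10: ebx=10
after mov edi, 8: edi=8
after add eax, 14: eax=3+14=17
after sub ebx, eax: ebx=10-17=-7
after shl eax, 3: eax=17<<3=136
after sub edi, 1: edi=8-1=7
cmp edi, 5  (cmp 7,5)
jne L0: taken
after add eax, 14: eax=136+14=150
after sub ebx, eax: ebx=(-7)-150=-157
after shl eax, 3: eax=150<<3=1200
after sub edi, 1: edi=7-1=6
cmp edi, 5  (cmp 6,5)
jne L0: taken
after add eax, 14: eax=1200+14=1214
after sub ebx, eax: ebx=(-157)-1214=-1371
after shl eax, 3: eax=1214<<3=9712
after sub edi, 1: edi=6-1=5
cmp edi, 5  (cmp 5,5)
jne L0: not taken
after sub ebx, 12: ebx=(-1371)-12=-1383
halt.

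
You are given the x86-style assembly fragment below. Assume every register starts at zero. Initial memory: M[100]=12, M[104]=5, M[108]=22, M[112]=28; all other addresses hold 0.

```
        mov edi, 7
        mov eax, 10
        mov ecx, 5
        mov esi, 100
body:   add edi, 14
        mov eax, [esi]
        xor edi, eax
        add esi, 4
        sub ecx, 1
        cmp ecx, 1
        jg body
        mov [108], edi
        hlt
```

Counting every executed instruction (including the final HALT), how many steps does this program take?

34

after mov edi, 7: edi=7
after mov eax, 10: eax=10
after mov ecx, 5: ecx=5
after mov esi, 100: esi=100
after add edi, 14: edi=7+14=21
after mov eax, [esi]: eax=M[100]=12
after xor edi, eax: edi=21^12=25
after add esi, 4: esi=100+4=104
after sub ecx, 1: ecx=5-1=4
cmp ecx, 1  (cmp 4,1)
jg body: taken
after add edi, 14: edi=25+14=39
after mov eax, [esi]: eax=M[104]=5
after xor edi, eax: edi=39^5=34
after add esi, 4: esi=104+4=108
after sub ecx, 1: ecx=4-1=3
cmp ecx, 1  (cmp 3,1)
jg body: taken
after add edi, 14: edi=34+14=48
after mov eax, [esi]: eax=M[108]=22
after xor edi, eax: edi=48^22=38
after add esi, 4: esi=108+4=112
after sub ecx, 1: ecx=3-1=2
cmp ecx, 1  (cmp 2,1)
jg body: taken
after add edi, 14: edi=38+14=52
after mov eax, [esi]: eax=M[112]=28
after xor edi, eax: edi=52^28=40
after add esi, 4: esi=112+4=116
after sub ecx, 1: ecx=2-1=1
cmp ecx, 1  (cmp 1,1)
jg body: not taken
mov [108], edi → M[108]=40
halt.
Total executed instructions: 34.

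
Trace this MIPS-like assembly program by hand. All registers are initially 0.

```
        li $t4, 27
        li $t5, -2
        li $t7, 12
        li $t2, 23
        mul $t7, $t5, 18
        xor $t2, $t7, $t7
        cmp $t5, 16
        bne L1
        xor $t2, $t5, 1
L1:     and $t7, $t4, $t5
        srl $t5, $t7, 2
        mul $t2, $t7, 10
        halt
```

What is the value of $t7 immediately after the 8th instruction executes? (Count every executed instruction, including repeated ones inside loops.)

-36

after li $t4, 27: $t4=27
after li $t5, -2: $t5=-2
after li $t7, 12: $t7=12
after li $t2, 23: $t2=23
after mul $t7, $t5, 18: $t7=(-2)*18=-36
after xor $t2, $t7, $t7: $t2=(-36)^(-36)=0
cmp $t5, 16  (cmp -2,16)
bne L1: taken
After step 8: $t7 = -36.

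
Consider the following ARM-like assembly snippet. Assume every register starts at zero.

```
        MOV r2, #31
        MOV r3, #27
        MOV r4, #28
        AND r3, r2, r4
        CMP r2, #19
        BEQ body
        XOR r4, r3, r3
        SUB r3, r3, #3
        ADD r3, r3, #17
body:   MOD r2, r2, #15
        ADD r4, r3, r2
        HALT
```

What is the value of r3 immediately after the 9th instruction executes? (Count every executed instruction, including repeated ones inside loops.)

MOV r2, #31 → r2=31
MOV r3, #27 → r3=27
MOV r4, #28 → r4=28
AND r3, r2, r4 → r3=31&28=28
CMP r2, #19  (cmp 31,19)
BEQ body: not taken
XOR r4, r3, r3 → r4=28^28=0
SUB r3, r3, #3 → r3=28-3=25
ADD r3, r3, #17 → r3=25+17=42
After step 9: r3 = 42.

42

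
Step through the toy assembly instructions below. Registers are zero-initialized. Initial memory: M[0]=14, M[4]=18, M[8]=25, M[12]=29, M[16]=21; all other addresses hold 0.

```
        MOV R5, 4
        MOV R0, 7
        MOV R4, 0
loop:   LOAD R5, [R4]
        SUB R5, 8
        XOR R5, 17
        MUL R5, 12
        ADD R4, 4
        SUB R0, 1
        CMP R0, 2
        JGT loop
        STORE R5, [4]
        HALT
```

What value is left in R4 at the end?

after MOV R5, 4: R5=4
after MOV R0, 7: R0=7
after MOV R4, 0: R4=0
after LOAD R5, [R4]: R5=M[0]=14
after SUB R5, 8: R5=14-8=6
after XOR R5, 17: R5=6^17=23
after MUL R5, 12: R5=23*12=276
after ADD R4, 4: R4=0+4=4
after SUB R0, 1: R0=7-1=6
CMP R0, 2  (cmp 6,2)
JGT loop: taken
after LOAD R5, [R4]: R5=M[4]=18
after SUB R5, 8: R5=18-8=10
after XOR R5, 17: R5=10^17=27
after MUL R5, 12: R5=27*12=324
after ADD R4, 4: R4=4+4=8
after SUB R0, 1: R0=6-1=5
CMP R0, 2  (cmp 5,2)
JGT loop: taken
after LOAD R5, [R4]: R5=M[8]=25
after SUB R5, 8: R5=25-8=17
after XOR R5, 17: R5=17^17=0
after MUL R5, 12: R5=0*12=0
after ADD R4, 4: R4=8+4=12
after SUB R0, 1: R0=5-1=4
CMP R0, 2  (cmp 4,2)
JGT loop: taken
after LOAD R5, [R4]: R5=M[12]=29
after SUB R5, 8: R5=29-8=21
after XOR R5, 17: R5=21^17=4
after MUL R5, 12: R5=4*12=48
after ADD R4, 4: R4=12+4=16
after SUB R0, 1: R0=4-1=3
CMP R0, 2  (cmp 3,2)
JGT loop: taken
after LOAD R5, [R4]: R5=M[16]=21
after SUB R5, 8: R5=21-8=13
after XOR R5, 17: R5=13^17=28
after MUL R5, 12: R5=28*12=336
after ADD R4, 4: R4=16+4=20
after SUB R0, 1: R0=3-1=2
CMP R0, 2  (cmp 2,2)
JGT loop: not taken
STORE R5, [4] → M[4]=336
halt.

20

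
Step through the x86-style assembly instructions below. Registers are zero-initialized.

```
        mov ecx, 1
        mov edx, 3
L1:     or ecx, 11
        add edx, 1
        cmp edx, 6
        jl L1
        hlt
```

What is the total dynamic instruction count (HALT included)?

15

after mov ecx, 1: ecx=1
after mov edx, 3: edx=3
after or ecx, 11: ecx=1|11=11
after add edx, 1: edx=3+1=4
cmp edx, 6  (cmp 4,6)
jl L1: taken
after or ecx, 11: ecx=11|11=11
after add edx, 1: edx=4+1=5
cmp edx, 6  (cmp 5,6)
jl L1: taken
after or ecx, 11: ecx=11|11=11
after add edx, 1: edx=5+1=6
cmp edx, 6  (cmp 6,6)
jl L1: not taken
halt.
Total executed instructions: 15.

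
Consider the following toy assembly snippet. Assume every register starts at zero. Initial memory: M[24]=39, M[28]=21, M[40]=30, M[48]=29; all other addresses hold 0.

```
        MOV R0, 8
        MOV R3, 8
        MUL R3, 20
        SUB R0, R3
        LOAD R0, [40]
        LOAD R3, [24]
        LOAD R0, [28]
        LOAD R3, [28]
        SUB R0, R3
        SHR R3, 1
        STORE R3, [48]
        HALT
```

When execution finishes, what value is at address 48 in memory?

MOV R0, 8 → R0=8
MOV R3, 8 → R3=8
MUL R3, 20 → R3=8*20=160
SUB R0, R3 → R0=8-160=-152
LOAD R0, [40] → R0=M[40]=30
LOAD R3, [24] → R3=M[24]=39
LOAD R0, [28] → R0=M[28]=21
LOAD R3, [28] → R3=M[28]=21
SUB R0, R3 → R0=21-21=0
SHR R3, 1 → R3=21>>1=10
STORE R3, [48] → M[48]=10
halt.

10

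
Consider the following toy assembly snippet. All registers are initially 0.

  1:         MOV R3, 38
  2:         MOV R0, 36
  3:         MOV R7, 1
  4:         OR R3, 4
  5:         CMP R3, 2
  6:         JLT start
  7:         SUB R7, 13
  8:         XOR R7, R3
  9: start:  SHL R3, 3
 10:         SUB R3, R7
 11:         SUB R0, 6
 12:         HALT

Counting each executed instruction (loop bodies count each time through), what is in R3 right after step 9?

304

after MOV R3, 38: R3=38
after MOV R0, 36: R0=36
after MOV R7, 1: R7=1
after OR R3, 4: R3=38|4=38
CMP R3, 2  (cmp 38,2)
JLT start: not taken
after SUB R7, 13: R7=1-13=-12
after XOR R7, R3: R7=(-12)^38=-46
after SHL R3, 3: R3=38<<3=304
After step 9: R3 = 304.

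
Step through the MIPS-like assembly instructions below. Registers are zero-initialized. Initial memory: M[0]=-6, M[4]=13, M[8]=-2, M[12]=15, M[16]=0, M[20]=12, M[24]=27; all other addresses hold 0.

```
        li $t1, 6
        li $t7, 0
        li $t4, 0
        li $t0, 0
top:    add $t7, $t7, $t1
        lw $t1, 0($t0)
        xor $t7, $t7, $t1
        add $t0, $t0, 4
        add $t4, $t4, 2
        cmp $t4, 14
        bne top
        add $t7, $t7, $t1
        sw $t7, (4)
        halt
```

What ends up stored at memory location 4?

after li $t1, 6: $t1=6
after li $t7, 0: $t7=0
after li $t4, 0: $t4=0
after li $t0, 0: $t0=0
after add $t7, $t7, $t1: $t7=0+6=6
after lw $t1, 0($t0): $t1=M[0]=-6
after xor $t7, $t7, $t1: $t7=6^(-6)=-4
after add $t0, $t0, 4: $t0=0+4=4
after add $t4, $t4, 2: $t4=0+2=2
cmp $t4, 14  (cmp 2,14)
bne top: taken
after add $t7, $t7, $t1: $t7=(-4)+(-6)=-10
after lw $t1, 0($t0): $t1=M[4]=13
after xor $t7, $t7, $t1: $t7=(-10)^13=-5
after add $t0, $t0, 4: $t0=4+4=8
after add $t4, $t4, 2: $t4=2+2=4
cmp $t4, 14  (cmp 4,14)
bne top: taken
after add $t7, $t7, $t1: $t7=(-5)+13=8
after lw $t1, 0($t0): $t1=M[8]=-2
after xor $t7, $t7, $t1: $t7=8^(-2)=-10
after add $t0, $t0, 4: $t0=8+4=12
after add $t4, $t4, 2: $t4=4+2=6
cmp $t4, 14  (cmp 6,14)
bne top: taken
after add $t7, $t7, $t1: $t7=(-10)+(-2)=-12
after lw $t1, 0($t0): $t1=M[12]=15
after xor $t7, $t7, $t1: $t7=(-12)^15=-5
after add $t0, $t0, 4: $t0=12+4=16
after add $t4, $t4, 2: $t4=6+2=8
cmp $t4, 14  (cmp 8,14)
bne top: taken
after add $t7, $t7, $t1: $t7=(-5)+15=10
after lw $t1, 0($t0): $t1=M[16]=0
after xor $t7, $t7, $t1: $t7=10^0=10
after add $t0, $t0, 4: $t0=16+4=20
after add $t4, $t4, 2: $t4=8+2=10
cmp $t4, 14  (cmp 10,14)
bne top: taken
after add $t7, $t7, $t1: $t7=10+0=10
after lw $t1, 0($t0): $t1=M[20]=12
after xor $t7, $t7, $t1: $t7=10^12=6
after add $t0, $t0, 4: $t0=20+4=24
after add $t4, $t4, 2: $t4=10+2=12
cmp $t4, 14  (cmp 12,14)
bne top: taken
after add $t7, $t7, $t1: $t7=6+12=18
after lw $t1, 0($t0): $t1=M[24]=27
after xor $t7, $t7, $t1: $t7=18^27=9
after add $t0, $t0, 4: $t0=24+4=28
after add $t4, $t4, 2: $t4=12+2=14
cmp $t4, 14  (cmp 14,14)
bne top: not taken
after add $t7, $t7, $t1: $t7=9+27=36
sw $t7, (4) → M[4]=36
halt.

36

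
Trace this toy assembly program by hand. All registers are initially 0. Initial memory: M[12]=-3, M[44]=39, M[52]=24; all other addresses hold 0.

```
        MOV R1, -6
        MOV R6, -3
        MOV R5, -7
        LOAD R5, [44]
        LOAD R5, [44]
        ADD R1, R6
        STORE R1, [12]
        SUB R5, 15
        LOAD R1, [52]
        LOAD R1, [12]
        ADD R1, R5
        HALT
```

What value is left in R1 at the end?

15

R1=-6
R6=-3
R5=-7
R5=M[44]=39
R5=M[44]=39
R1=(-6)+(-3)=-9
STORE R1, [12] → M[12]=-9
R5=39-15=24
R1=M[52]=24
R1=M[12]=-9
R1=(-9)+24=15
halt.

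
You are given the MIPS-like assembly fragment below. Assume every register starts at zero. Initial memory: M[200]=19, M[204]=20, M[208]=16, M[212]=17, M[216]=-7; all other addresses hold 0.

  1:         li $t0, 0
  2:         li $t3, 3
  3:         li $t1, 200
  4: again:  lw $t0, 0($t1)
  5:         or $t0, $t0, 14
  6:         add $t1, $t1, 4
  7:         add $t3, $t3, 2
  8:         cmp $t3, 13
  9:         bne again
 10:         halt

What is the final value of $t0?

-1

$t0=0
$t3=3
$t1=200
$t0=M[200]=19
$t0=19|14=31
$t1=200+4=204
$t3=3+2=5
cmp $t3, 13  (cmp 5,13)
bne again: taken
$t0=M[204]=20
$t0=20|14=30
$t1=204+4=208
$t3=5+2=7
cmp $t3, 13  (cmp 7,13)
bne again: taken
$t0=M[208]=16
$t0=16|14=30
$t1=208+4=212
$t3=7+2=9
cmp $t3, 13  (cmp 9,13)
bne again: taken
$t0=M[212]=17
$t0=17|14=31
$t1=212+4=216
$t3=9+2=11
cmp $t3, 13  (cmp 11,13)
bne again: taken
$t0=M[216]=-7
$t0=(-7)|14=-1
$t1=216+4=220
$t3=11+2=13
cmp $t3, 13  (cmp 13,13)
bne again: not taken
halt.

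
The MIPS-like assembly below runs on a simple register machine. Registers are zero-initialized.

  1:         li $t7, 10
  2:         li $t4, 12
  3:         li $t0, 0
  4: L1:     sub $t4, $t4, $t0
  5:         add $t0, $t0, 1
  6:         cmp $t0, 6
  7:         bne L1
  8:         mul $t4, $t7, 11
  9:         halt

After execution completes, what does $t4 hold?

110

$t7=10
$t4=12
$t0=0
$t4=12-0=12
$t0=0+1=1
cmp $t0, 6  (cmp 1,6)
bne L1: taken
$t4=12-1=11
$t0=1+1=2
cmp $t0, 6  (cmp 2,6)
bne L1: taken
$t4=11-2=9
$t0=2+1=3
cmp $t0, 6  (cmp 3,6)
bne L1: taken
$t4=9-3=6
$t0=3+1=4
cmp $t0, 6  (cmp 4,6)
bne L1: taken
$t4=6-4=2
$t0=4+1=5
cmp $t0, 6  (cmp 5,6)
bne L1: taken
$t4=2-5=-3
$t0=5+1=6
cmp $t0, 6  (cmp 6,6)
bne L1: not taken
$t4=10*11=110
halt.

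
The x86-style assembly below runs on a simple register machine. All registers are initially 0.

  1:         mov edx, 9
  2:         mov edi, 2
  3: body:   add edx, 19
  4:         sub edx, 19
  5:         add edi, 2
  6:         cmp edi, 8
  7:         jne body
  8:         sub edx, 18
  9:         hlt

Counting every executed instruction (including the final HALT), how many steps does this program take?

mov edx, 9 → edx=9
mov edi, 2 → edi=2
add edx, 19 → edx=9+19=28
sub edx, 19 → edx=28-19=9
add edi, 2 → edi=2+2=4
cmp edi, 8  (cmp 4,8)
jne body: taken
add edx, 19 → edx=9+19=28
sub edx, 19 → edx=28-19=9
add edi, 2 → edi=4+2=6
cmp edi, 8  (cmp 6,8)
jne body: taken
add edx, 19 → edx=9+19=28
sub edx, 19 → edx=28-19=9
add edi, 2 → edi=6+2=8
cmp edi, 8  (cmp 8,8)
jne body: not taken
sub edx, 18 → edx=9-18=-9
halt.
Total executed instructions: 19.

19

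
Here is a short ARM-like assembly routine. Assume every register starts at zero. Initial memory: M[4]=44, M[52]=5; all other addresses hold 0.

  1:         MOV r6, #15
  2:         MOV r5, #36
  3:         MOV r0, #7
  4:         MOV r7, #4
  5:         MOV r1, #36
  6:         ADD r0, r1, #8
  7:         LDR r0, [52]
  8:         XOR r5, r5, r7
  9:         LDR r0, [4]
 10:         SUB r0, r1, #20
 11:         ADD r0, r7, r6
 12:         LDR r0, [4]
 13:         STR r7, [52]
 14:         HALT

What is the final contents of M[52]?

after MOV r6, #15: r6=15
after MOV r5, #36: r5=36
after MOV r0, #7: r0=7
after MOV r7, #4: r7=4
after MOV r1, #36: r1=36
after ADD r0, r1, #8: r0=36+8=44
after LDR r0, [52]: r0=M[52]=5
after XOR r5, r5, r7: r5=36^4=32
after LDR r0, [4]: r0=M[4]=44
after SUB r0, r1, #20: r0=36-20=16
after ADD r0, r7, r6: r0=4+15=19
after LDR r0, [4]: r0=M[4]=44
STR r7, [52] → M[52]=4
halt.

4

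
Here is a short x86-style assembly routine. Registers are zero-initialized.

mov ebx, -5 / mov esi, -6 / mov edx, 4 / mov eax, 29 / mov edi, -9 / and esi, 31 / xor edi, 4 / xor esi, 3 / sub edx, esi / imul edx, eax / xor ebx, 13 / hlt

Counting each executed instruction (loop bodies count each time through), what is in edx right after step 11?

-609

ebx=-5
esi=-6
edx=4
eax=29
edi=-9
esi=(-6)&31=26
edi=(-9)^4=-13
esi=26^3=25
edx=4-25=-21
edx=(-21)*29=-609
ebx=(-5)^13=-10
After step 11: edx = -609.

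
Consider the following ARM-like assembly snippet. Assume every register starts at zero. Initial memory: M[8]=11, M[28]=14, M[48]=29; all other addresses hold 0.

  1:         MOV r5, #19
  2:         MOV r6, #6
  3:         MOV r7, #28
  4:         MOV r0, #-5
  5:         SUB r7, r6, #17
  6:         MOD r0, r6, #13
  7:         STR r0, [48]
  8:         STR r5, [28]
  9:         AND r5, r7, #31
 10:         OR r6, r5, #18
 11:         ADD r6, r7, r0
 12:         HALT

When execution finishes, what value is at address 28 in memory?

after MOV r5, #19: r5=19
after MOV r6, #6: r6=6
after MOV r7, #28: r7=28
after MOV r0, #-5: r0=-5
after SUB r7, r6, #17: r7=6-17=-11
after MOD r0, r6, #13: r0=6%13=6
STR r0, [48] → M[48]=6
STR r5, [28] → M[28]=19
after AND r5, r7, #31: r5=(-11)&31=21
after OR r6, r5, #18: r6=21|18=23
after ADD r6, r7, r0: r6=(-11)+6=-5
halt.

19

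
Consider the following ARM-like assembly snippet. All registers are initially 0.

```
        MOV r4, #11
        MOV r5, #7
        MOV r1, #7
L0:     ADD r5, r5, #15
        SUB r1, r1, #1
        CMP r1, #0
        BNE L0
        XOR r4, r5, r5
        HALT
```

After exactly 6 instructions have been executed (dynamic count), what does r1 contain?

after MOV r4, #11: r4=11
after MOV r5, #7: r5=7
after MOV r1, #7: r1=7
after ADD r5, r5, #15: r5=7+15=22
after SUB r1, r1, #1: r1=7-1=6
CMP r1, #0  (cmp 6,0)
After step 6: r1 = 6.

6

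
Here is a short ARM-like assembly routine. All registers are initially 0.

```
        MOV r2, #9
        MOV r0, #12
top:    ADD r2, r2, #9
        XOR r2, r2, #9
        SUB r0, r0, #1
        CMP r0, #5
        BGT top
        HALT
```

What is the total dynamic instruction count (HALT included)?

38

after MOV r2, #9: r2=9
after MOV r0, #12: r0=12
after ADD r2, r2, #9: r2=9+9=18
after XOR r2, r2, #9: r2=18^9=27
after SUB r0, r0, #1: r0=12-1=11
CMP r0, #5  (cmp 11,5)
BGT top: taken
after ADD r2, r2, #9: r2=27+9=36
after XOR r2, r2, #9: r2=36^9=45
after SUB r0, r0, #1: r0=11-1=10
CMP r0, #5  (cmp 10,5)
BGT top: taken
after ADD r2, r2, #9: r2=45+9=54
after XOR r2, r2, #9: r2=54^9=63
after SUB r0, r0, #1: r0=10-1=9
CMP r0, #5  (cmp 9,5)
BGT top: taken
after ADD r2, r2, #9: r2=63+9=72
after XOR r2, r2, #9: r2=72^9=65
after SUB r0, r0, #1: r0=9-1=8
CMP r0, #5  (cmp 8,5)
BGT top: taken
after ADD r2, r2, #9: r2=65+9=74
after XOR r2, r2, #9: r2=74^9=67
after SUB r0, r0, #1: r0=8-1=7
CMP r0, #5  (cmp 7,5)
BGT top: taken
after ADD r2, r2, #9: r2=67+9=76
after XOR r2, r2, #9: r2=76^9=69
after SUB r0, r0, #1: r0=7-1=6
CMP r0, #5  (cmp 6,5)
BGT top: taken
after ADD r2, r2, #9: r2=69+9=78
after XOR r2, r2, #9: r2=78^9=71
after SUB r0, r0, #1: r0=6-1=5
CMP r0, #5  (cmp 5,5)
BGT top: not taken
halt.
Total executed instructions: 38.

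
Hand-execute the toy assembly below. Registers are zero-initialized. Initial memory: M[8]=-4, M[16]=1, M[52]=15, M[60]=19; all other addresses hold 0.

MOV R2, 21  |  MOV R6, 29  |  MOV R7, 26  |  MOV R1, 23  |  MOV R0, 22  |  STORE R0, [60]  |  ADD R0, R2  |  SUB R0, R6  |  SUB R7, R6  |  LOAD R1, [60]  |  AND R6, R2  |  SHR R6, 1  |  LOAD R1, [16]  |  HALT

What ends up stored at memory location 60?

22

R2=21
R6=29
R7=26
R1=23
R0=22
STORE R0, [60] → M[60]=22
R0=22+21=43
R0=43-29=14
R7=26-29=-3
R1=M[60]=22
R6=29&21=21
R6=21>>1=10
R1=M[16]=1
halt.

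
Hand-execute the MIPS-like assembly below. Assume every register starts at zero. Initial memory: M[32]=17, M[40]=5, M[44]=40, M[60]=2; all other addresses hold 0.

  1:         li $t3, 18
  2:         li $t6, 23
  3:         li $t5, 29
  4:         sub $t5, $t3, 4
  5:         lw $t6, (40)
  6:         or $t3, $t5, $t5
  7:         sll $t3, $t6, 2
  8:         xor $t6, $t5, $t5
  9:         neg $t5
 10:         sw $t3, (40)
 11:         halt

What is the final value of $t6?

0

$t3=18
$t6=23
$t5=29
$t5=18-4=14
$t6=M[40]=5
$t3=14|14=14
$t3=5<<2=20
$t6=14^14=0
$t5=-(14)=-14
sw $t3, (40) → M[40]=20
halt.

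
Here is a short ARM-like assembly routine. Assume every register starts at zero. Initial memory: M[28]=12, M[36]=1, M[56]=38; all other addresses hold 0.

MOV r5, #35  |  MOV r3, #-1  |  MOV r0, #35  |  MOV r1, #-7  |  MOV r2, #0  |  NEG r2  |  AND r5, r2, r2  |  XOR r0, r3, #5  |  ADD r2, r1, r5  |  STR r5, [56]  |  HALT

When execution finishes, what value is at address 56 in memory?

r5=35
r3=-1
r0=35
r1=-7
r2=0
r2=-(0)=0
r5=0&0=0
r0=(-1)^5=-6
r2=(-7)+0=-7
STR r5, [56] → M[56]=0
halt.

0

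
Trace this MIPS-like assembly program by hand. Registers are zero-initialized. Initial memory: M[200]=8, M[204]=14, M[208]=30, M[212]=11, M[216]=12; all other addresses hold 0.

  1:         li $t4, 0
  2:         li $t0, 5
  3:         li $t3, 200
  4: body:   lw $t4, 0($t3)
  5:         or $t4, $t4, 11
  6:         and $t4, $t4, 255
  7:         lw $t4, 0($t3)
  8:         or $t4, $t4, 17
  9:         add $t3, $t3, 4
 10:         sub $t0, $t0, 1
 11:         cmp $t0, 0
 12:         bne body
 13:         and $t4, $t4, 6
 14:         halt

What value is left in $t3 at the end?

after li $t4, 0: $t4=0
after li $t0, 5: $t0=5
after li $t3, 200: $t3=200
after lw $t4, 0($t3): $t4=M[200]=8
after or $t4, $t4, 11: $t4=8|11=11
after and $t4, $t4, 255: $t4=11&255=11
after lw $t4, 0($t3): $t4=M[200]=8
after or $t4, $t4, 17: $t4=8|17=25
after add $t3, $t3, 4: $t3=200+4=204
after sub $t0, $t0, 1: $t0=5-1=4
cmp $t0, 0  (cmp 4,0)
bne body: taken
after lw $t4, 0($t3): $t4=M[204]=14
after or $t4, $t4, 11: $t4=14|11=15
after and $t4, $t4, 255: $t4=15&255=15
after lw $t4, 0($t3): $t4=M[204]=14
after or $t4, $t4, 17: $t4=14|17=31
after add $t3, $t3, 4: $t3=204+4=208
after sub $t0, $t0, 1: $t0=4-1=3
cmp $t0, 0  (cmp 3,0)
bne body: taken
after lw $t4, 0($t3): $t4=M[208]=30
after or $t4, $t4, 11: $t4=30|11=31
after and $t4, $t4, 255: $t4=31&255=31
after lw $t4, 0($t3): $t4=M[208]=30
after or $t4, $t4, 17: $t4=30|17=31
after add $t3, $t3, 4: $t3=208+4=212
after sub $t0, $t0, 1: $t0=3-1=2
cmp $t0, 0  (cmp 2,0)
bne body: taken
after lw $t4, 0($t3): $t4=M[212]=11
after or $t4, $t4, 11: $t4=11|11=11
after and $t4, $t4, 255: $t4=11&255=11
after lw $t4, 0($t3): $t4=M[212]=11
after or $t4, $t4, 17: $t4=11|17=27
after add $t3, $t3, 4: $t3=212+4=216
after sub $t0, $t0, 1: $t0=2-1=1
cmp $t0, 0  (cmp 1,0)
bne body: taken
after lw $t4, 0($t3): $t4=M[216]=12
after or $t4, $t4, 11: $t4=12|11=15
after and $t4, $t4, 255: $t4=15&255=15
after lw $t4, 0($t3): $t4=M[216]=12
after or $t4, $t4, 17: $t4=12|17=29
after add $t3, $t3, 4: $t3=216+4=220
after sub $t0, $t0, 1: $t0=1-1=0
cmp $t0, 0  (cmp 0,0)
bne body: not taken
after and $t4, $t4, 6: $t4=29&6=4
halt.

220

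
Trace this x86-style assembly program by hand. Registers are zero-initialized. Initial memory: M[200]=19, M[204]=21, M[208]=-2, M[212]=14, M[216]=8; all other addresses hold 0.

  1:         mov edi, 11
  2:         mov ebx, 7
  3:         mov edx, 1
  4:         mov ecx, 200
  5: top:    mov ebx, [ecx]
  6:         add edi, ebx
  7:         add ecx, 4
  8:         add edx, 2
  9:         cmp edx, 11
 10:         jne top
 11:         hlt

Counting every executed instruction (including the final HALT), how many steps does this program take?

after mov edi, 11: edi=11
after mov ebx, 7: ebx=7
after mov edx, 1: edx=1
after mov ecx, 200: ecx=200
after mov ebx, [ecx]: ebx=M[200]=19
after add edi, ebx: edi=11+19=30
after add ecx, 4: ecx=200+4=204
after add edx, 2: edx=1+2=3
cmp edx, 11  (cmp 3,11)
jne top: taken
after mov ebx, [ecx]: ebx=M[204]=21
after add edi, ebx: edi=30+21=51
after add ecx, 4: ecx=204+4=208
after add edx, 2: edx=3+2=5
cmp edx, 11  (cmp 5,11)
jne top: taken
after mov ebx, [ecx]: ebx=M[208]=-2
after add edi, ebx: edi=51+(-2)=49
after add ecx, 4: ecx=208+4=212
after add edx, 2: edx=5+2=7
cmp edx, 11  (cmp 7,11)
jne top: taken
after mov ebx, [ecx]: ebx=M[212]=14
after add edi, ebx: edi=49+14=63
after add ecx, 4: ecx=212+4=216
after add edx, 2: edx=7+2=9
cmp edx, 11  (cmp 9,11)
jne top: taken
after mov ebx, [ecx]: ebx=M[216]=8
after add edi, ebx: edi=63+8=71
after add ecx, 4: ecx=216+4=220
after add edx, 2: edx=9+2=11
cmp edx, 11  (cmp 11,11)
jne top: not taken
halt.
Total executed instructions: 35.

35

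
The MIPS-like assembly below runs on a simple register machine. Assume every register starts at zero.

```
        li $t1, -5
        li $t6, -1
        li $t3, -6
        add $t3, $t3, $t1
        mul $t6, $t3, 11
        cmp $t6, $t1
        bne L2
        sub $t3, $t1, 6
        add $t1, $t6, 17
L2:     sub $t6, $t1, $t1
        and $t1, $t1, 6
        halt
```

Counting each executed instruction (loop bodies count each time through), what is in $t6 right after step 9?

0

$t1=-5
$t6=-1
$t3=-6
$t3=(-6)+(-5)=-11
$t6=(-11)*11=-121
cmp $t6, $t1  (cmp -121,-5)
bne L2: taken
$t6=(-5)-(-5)=0
$t1=(-5)&6=2
After step 9: $t6 = 0.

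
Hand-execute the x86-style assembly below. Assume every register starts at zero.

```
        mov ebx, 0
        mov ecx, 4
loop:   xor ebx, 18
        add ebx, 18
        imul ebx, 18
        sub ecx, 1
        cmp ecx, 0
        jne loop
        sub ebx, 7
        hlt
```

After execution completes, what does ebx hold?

ebx=0
ecx=4
ebx=0^18=18
ebx=18+18=36
ebx=36*18=648
ecx=4-1=3
cmp ecx, 0  (cmp 3,0)
jne loop: taken
ebx=648^18=666
ebx=666+18=684
ebx=684*18=12312
ecx=3-1=2
cmp ecx, 0  (cmp 2,0)
jne loop: taken
ebx=12312^18=12298
ebx=12298+18=12316
ebx=12316*18=221688
ecx=2-1=1
cmp ecx, 0  (cmp 1,0)
jne loop: taken
ebx=221688^18=221674
ebx=221674+18=221692
ebx=221692*18=3990456
ecx=1-1=0
cmp ecx, 0  (cmp 0,0)
jne loop: not taken
ebx=3990456-7=3990449
halt.

3990449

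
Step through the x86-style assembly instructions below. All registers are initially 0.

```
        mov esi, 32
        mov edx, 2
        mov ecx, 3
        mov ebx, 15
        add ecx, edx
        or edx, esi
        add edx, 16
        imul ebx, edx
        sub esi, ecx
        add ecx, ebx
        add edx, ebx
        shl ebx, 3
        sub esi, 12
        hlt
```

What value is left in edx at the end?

mov esi, 32 → esi=32
mov edx, 2 → edx=2
mov ecx, 3 → ecx=3
mov ebx, 15 → ebx=15
add ecx, edx → ecx=3+2=5
or edx, esi → edx=2|32=34
add edx, 16 → edx=34+16=50
imul ebx, edx → ebx=15*50=750
sub esi, ecx → esi=32-5=27
add ecx, ebx → ecx=5+750=755
add edx, ebx → edx=50+750=800
shl ebx, 3 → ebx=750<<3=6000
sub esi, 12 → esi=27-12=15
halt.

800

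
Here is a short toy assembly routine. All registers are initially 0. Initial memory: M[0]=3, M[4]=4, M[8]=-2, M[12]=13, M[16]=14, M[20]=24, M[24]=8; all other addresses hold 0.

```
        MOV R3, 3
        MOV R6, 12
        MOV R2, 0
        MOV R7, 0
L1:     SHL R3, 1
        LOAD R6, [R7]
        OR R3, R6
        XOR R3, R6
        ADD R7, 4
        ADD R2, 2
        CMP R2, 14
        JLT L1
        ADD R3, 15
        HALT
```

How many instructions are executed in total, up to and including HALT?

after MOV R3, 3: R3=3
after MOV R6, 12: R6=12
after MOV R2, 0: R2=0
after MOV R7, 0: R7=0
after SHL R3, 1: R3=3<<1=6
after LOAD R6, [R7]: R6=M[0]=3
after OR R3, R6: R3=6|3=7
after XOR R3, R6: R3=7^3=4
after ADD R7, 4: R7=0+4=4
after ADD R2, 2: R2=0+2=2
CMP R2, 14  (cmp 2,14)
JLT L1: taken
after SHL R3, 1: R3=4<<1=8
after LOAD R6, [R7]: R6=M[4]=4
after OR R3, R6: R3=8|4=12
after XOR R3, R6: R3=12^4=8
after ADD R7, 4: R7=4+4=8
after ADD R2, 2: R2=2+2=4
CMP R2, 14  (cmp 4,14)
JLT L1: taken
after SHL R3, 1: R3=8<<1=16
after LOAD R6, [R7]: R6=M[8]=-2
after OR R3, R6: R3=16|(-2)=-2
after XOR R3, R6: R3=(-2)^(-2)=0
after ADD R7, 4: R7=8+4=12
after ADD R2, 2: R2=4+2=6
CMP R2, 14  (cmp 6,14)
JLT L1: taken
after SHL R3, 1: R3=0<<1=0
after LOAD R6, [R7]: R6=M[12]=13
after OR R3, R6: R3=0|13=13
after XOR R3, R6: R3=13^13=0
after ADD R7, 4: R7=12+4=16
after ADD R2, 2: R2=6+2=8
CMP R2, 14  (cmp 8,14)
JLT L1: taken
after SHL R3, 1: R3=0<<1=0
after LOAD R6, [R7]: R6=M[16]=14
after OR R3, R6: R3=0|14=14
after XOR R3, R6: R3=14^14=0
after ADD R7, 4: R7=16+4=20
after ADD R2, 2: R2=8+2=10
CMP R2, 14  (cmp 10,14)
JLT L1: taken
after SHL R3, 1: R3=0<<1=0
after LOAD R6, [R7]: R6=M[20]=24
after OR R3, R6: R3=0|24=24
after XOR R3, R6: R3=24^24=0
after ADD R7, 4: R7=20+4=24
after ADD R2, 2: R2=10+2=12
CMP R2, 14  (cmp 12,14)
JLT L1: taken
after SHL R3, 1: R3=0<<1=0
after LOAD R6, [R7]: R6=M[24]=8
after OR R3, R6: R3=0|8=8
after XOR R3, R6: R3=8^8=0
after ADD R7, 4: R7=24+4=28
after ADD R2, 2: R2=12+2=14
CMP R2, 14  (cmp 14,14)
JLT L1: not taken
after ADD R3, 15: R3=0+15=15
halt.
Total executed instructions: 62.

62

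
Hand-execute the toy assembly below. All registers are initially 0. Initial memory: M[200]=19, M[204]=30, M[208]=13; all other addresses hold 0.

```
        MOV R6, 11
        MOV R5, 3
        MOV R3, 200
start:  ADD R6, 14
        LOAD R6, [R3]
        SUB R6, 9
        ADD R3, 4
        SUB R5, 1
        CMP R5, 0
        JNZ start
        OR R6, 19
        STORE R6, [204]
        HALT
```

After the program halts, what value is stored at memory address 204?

after MOV R6, 11: R6=11
after MOV R5, 3: R5=3
after MOV R3, 200: R3=200
after ADD R6, 14: R6=11+14=25
after LOAD R6, [R3]: R6=M[200]=19
after SUB R6, 9: R6=19-9=10
after ADD R3, 4: R3=200+4=204
after SUB R5, 1: R5=3-1=2
CMP R5, 0  (cmp 2,0)
JNZ start: taken
after ADD R6, 14: R6=10+14=24
after LOAD R6, [R3]: R6=M[204]=30
after SUB R6, 9: R6=30-9=21
after ADD R3, 4: R3=204+4=208
after SUB R5, 1: R5=2-1=1
CMP R5, 0  (cmp 1,0)
JNZ start: taken
after ADD R6, 14: R6=21+14=35
after LOAD R6, [R3]: R6=M[208]=13
after SUB R6, 9: R6=13-9=4
after ADD R3, 4: R3=208+4=212
after SUB R5, 1: R5=1-1=0
CMP R5, 0  (cmp 0,0)
JNZ start: not taken
after OR R6, 19: R6=4|19=23
STORE R6, [204] → M[204]=23
halt.

23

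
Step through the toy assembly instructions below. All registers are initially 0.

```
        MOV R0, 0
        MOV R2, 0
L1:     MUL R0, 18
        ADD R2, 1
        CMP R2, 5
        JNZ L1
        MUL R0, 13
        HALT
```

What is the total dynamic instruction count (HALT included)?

MOV R0, 0 → R0=0
MOV R2, 0 → R2=0
MUL R0, 18 → R0=0*18=0
ADD R2, 1 → R2=0+1=1
CMP R2, 5  (cmp 1,5)
JNZ L1: taken
MUL R0, 18 → R0=0*18=0
ADD R2, 1 → R2=1+1=2
CMP R2, 5  (cmp 2,5)
JNZ L1: taken
MUL R0, 18 → R0=0*18=0
ADD R2, 1 → R2=2+1=3
CMP R2, 5  (cmp 3,5)
JNZ L1: taken
MUL R0, 18 → R0=0*18=0
ADD R2, 1 → R2=3+1=4
CMP R2, 5  (cmp 4,5)
JNZ L1: taken
MUL R0, 18 → R0=0*18=0
ADD R2, 1 → R2=4+1=5
CMP R2, 5  (cmp 5,5)
JNZ L1: not taken
MUL R0, 13 → R0=0*13=0
halt.
Total executed instructions: 24.

24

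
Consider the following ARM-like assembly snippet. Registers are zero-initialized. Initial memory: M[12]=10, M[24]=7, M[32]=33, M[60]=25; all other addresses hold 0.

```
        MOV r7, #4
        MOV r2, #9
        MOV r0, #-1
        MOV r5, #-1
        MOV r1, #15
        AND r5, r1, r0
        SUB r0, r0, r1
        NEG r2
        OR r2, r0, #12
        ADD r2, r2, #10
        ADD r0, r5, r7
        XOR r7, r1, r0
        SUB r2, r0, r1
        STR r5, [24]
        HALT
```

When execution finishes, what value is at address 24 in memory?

MOV r7, #4 → r7=4
MOV r2, #9 → r2=9
MOV r0, #-1 → r0=-1
MOV r5, #-1 → r5=-1
MOV r1, #15 → r1=15
AND r5, r1, r0 → r5=15&(-1)=15
SUB r0, r0, r1 → r0=(-1)-15=-16
NEG r2 → r2=-(9)=-9
OR r2, r0, #12 → r2=(-16)|12=-4
ADD r2, r2, #10 → r2=(-4)+10=6
ADD r0, r5, r7 → r0=15+4=19
XOR r7, r1, r0 → r7=15^19=28
SUB r2, r0, r1 → r2=19-15=4
STR r5, [24] → M[24]=15
halt.

15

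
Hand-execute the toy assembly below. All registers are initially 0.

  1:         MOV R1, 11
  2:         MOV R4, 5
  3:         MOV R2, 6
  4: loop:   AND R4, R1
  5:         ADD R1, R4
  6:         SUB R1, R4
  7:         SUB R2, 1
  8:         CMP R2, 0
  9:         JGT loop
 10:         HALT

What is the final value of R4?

MOV R1, 11 → R1=11
MOV R4, 5 → R4=5
MOV R2, 6 → R2=6
AND R4, R1 → R4=5&11=1
ADD R1, R4 → R1=11+1=12
SUB R1, R4 → R1=12-1=11
SUB R2, 1 → R2=6-1=5
CMP R2, 0  (cmp 5,0)
JGT loop: taken
AND R4, R1 → R4=1&11=1
ADD R1, R4 → R1=11+1=12
SUB R1, R4 → R1=12-1=11
SUB R2, 1 → R2=5-1=4
CMP R2, 0  (cmp 4,0)
JGT loop: taken
AND R4, R1 → R4=1&11=1
ADD R1, R4 → R1=11+1=12
SUB R1, R4 → R1=12-1=11
SUB R2, 1 → R2=4-1=3
CMP R2, 0  (cmp 3,0)
JGT loop: taken
AND R4, R1 → R4=1&11=1
ADD R1, R4 → R1=11+1=12
SUB R1, R4 → R1=12-1=11
SUB R2, 1 → R2=3-1=2
CMP R2, 0  (cmp 2,0)
JGT loop: taken
AND R4, R1 → R4=1&11=1
ADD R1, R4 → R1=11+1=12
SUB R1, R4 → R1=12-1=11
SUB R2, 1 → R2=2-1=1
CMP R2, 0  (cmp 1,0)
JGT loop: taken
AND R4, R1 → R4=1&11=1
ADD R1, R4 → R1=11+1=12
SUB R1, R4 → R1=12-1=11
SUB R2, 1 → R2=1-1=0
CMP R2, 0  (cmp 0,0)
JGT loop: not taken
halt.

1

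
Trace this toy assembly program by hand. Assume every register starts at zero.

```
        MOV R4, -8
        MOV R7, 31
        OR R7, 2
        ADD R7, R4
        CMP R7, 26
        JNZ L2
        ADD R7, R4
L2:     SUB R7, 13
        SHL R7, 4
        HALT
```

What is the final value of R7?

after MOV R4, -8: R4=-8
after MOV R7, 31: R7=31
after OR R7, 2: R7=31|2=31
after ADD R7, R4: R7=31+(-8)=23
CMP R7, 26  (cmp 23,26)
JNZ L2: taken
after SUB R7, 13: R7=23-13=10
after SHL R7, 4: R7=10<<4=160
halt.

160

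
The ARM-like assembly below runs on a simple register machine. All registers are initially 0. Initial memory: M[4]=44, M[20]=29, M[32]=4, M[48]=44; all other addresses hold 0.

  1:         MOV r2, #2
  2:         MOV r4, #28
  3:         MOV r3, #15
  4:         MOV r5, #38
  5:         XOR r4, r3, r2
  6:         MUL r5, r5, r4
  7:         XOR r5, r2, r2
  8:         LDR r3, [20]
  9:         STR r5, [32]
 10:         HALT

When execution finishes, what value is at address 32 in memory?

0

MOV r2, #2 → r2=2
MOV r4, #28 → r4=28
MOV r3, #15 → r3=15
MOV r5, #38 → r5=38
XOR r4, r3, r2 → r4=15^2=13
MUL r5, r5, r4 → r5=38*13=494
XOR r5, r2, r2 → r5=2^2=0
LDR r3, [20] → r3=M[20]=29
STR r5, [32] → M[32]=0
halt.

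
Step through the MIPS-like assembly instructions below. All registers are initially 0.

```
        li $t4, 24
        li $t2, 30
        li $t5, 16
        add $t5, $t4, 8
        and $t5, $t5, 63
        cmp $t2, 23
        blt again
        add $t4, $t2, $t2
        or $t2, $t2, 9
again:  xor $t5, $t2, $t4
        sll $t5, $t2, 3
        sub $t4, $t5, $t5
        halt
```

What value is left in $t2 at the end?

li $t4, 24 → $t4=24
li $t2, 30 → $t2=30
li $t5, 16 → $t5=16
add $t5, $t4, 8 → $t5=24+8=32
and $t5, $t5, 63 → $t5=32&63=32
cmp $t2, 23  (cmp 30,23)
blt again: not taken
add $t4, $t2, $t2 → $t4=30+30=60
or $t2, $t2, 9 → $t2=30|9=31
xor $t5, $t2, $t4 → $t5=31^60=35
sll $t5, $t2, 3 → $t5=31<<3=248
sub $t4, $t5, $t5 → $t4=248-248=0
halt.

31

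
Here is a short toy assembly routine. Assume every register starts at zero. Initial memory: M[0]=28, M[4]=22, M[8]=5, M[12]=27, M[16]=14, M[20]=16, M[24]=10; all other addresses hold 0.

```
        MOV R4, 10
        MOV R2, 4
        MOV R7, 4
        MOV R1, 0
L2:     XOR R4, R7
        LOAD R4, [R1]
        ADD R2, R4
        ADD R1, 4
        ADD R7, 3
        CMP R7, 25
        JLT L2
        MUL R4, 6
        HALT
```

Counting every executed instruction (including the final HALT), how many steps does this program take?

55

MOV R4, 10 → R4=10
MOV R2, 4 → R2=4
MOV R7, 4 → R7=4
MOV R1, 0 → R1=0
XOR R4, R7 → R4=10^4=14
LOAD R4, [R1] → R4=M[0]=28
ADD R2, R4 → R2=4+28=32
ADD R1, 4 → R1=0+4=4
ADD R7, 3 → R7=4+3=7
CMP R7, 25  (cmp 7,25)
JLT L2: taken
XOR R4, R7 → R4=28^7=27
LOAD R4, [R1] → R4=M[4]=22
ADD R2, R4 → R2=32+22=54
ADD R1, 4 → R1=4+4=8
ADD R7, 3 → R7=7+3=10
CMP R7, 25  (cmp 10,25)
JLT L2: taken
XOR R4, R7 → R4=22^10=28
LOAD R4, [R1] → R4=M[8]=5
ADD R2, R4 → R2=54+5=59
ADD R1, 4 → R1=8+4=12
ADD R7, 3 → R7=10+3=13
CMP R7, 25  (cmp 13,25)
JLT L2: taken
XOR R4, R7 → R4=5^13=8
LOAD R4, [R1] → R4=M[12]=27
ADD R2, R4 → R2=59+27=86
ADD R1, 4 → R1=12+4=16
ADD R7, 3 → R7=13+3=16
CMP R7, 25  (cmp 16,25)
JLT L2: taken
XOR R4, R7 → R4=27^16=11
LOAD R4, [R1] → R4=M[16]=14
ADD R2, R4 → R2=86+14=100
ADD R1, 4 → R1=16+4=20
ADD R7, 3 → R7=16+3=19
CMP R7, 25  (cmp 19,25)
JLT L2: taken
XOR R4, R7 → R4=14^19=29
LOAD R4, [R1] → R4=M[20]=16
ADD R2, R4 → R2=100+16=116
ADD R1, 4 → R1=20+4=24
ADD R7, 3 → R7=19+3=22
CMP R7, 25  (cmp 22,25)
JLT L2: taken
XOR R4, R7 → R4=16^22=6
LOAD R4, [R1] → R4=M[24]=10
ADD R2, R4 → R2=116+10=126
ADD R1, 4 → R1=24+4=28
ADD R7, 3 → R7=22+3=25
CMP R7, 25  (cmp 25,25)
JLT L2: not taken
MUL R4, 6 → R4=10*6=60
halt.
Total executed instructions: 55.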